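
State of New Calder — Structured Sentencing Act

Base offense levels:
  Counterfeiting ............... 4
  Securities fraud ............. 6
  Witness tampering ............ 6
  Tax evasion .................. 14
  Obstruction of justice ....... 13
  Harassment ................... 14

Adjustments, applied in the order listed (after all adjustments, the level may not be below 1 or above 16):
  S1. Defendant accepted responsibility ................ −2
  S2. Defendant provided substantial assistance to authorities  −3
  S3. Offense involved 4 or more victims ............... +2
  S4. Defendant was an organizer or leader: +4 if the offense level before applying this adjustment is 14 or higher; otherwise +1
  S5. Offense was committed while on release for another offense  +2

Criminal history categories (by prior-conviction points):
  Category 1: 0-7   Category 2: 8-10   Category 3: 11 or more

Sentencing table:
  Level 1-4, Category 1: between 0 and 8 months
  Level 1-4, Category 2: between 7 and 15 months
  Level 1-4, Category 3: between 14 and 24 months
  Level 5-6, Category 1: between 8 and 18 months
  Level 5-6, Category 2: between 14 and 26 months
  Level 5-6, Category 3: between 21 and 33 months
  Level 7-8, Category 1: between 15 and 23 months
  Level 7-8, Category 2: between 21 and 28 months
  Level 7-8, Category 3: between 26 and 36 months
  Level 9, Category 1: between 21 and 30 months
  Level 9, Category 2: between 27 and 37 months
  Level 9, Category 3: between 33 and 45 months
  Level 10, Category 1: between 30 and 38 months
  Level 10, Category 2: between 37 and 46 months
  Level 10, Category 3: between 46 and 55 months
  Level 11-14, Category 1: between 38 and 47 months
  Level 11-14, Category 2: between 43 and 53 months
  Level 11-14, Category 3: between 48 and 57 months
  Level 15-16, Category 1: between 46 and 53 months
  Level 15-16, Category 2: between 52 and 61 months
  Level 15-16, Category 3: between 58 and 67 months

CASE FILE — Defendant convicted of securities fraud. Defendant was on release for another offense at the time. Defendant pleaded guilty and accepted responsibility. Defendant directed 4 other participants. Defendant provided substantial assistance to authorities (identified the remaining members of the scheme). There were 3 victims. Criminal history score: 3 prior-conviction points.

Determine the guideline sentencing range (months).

Base offense level for securities fraud: 6.
S1 applies: 6 − 2 = 4.
S2 applies: 4 − 3 = 1.
S4 applies (level before this adjustment is 1 < 14, so +1): 1 + 1 = 2.
S5 applies: 2 + 2 = 4.
Final offense level: 4.
Criminal history: 3 prior points → Category 1 (0-7).
Level 4 falls in the 1-4 band.
Grid: Level 1-4 × Category 1 = 0-8 months.

0-8 months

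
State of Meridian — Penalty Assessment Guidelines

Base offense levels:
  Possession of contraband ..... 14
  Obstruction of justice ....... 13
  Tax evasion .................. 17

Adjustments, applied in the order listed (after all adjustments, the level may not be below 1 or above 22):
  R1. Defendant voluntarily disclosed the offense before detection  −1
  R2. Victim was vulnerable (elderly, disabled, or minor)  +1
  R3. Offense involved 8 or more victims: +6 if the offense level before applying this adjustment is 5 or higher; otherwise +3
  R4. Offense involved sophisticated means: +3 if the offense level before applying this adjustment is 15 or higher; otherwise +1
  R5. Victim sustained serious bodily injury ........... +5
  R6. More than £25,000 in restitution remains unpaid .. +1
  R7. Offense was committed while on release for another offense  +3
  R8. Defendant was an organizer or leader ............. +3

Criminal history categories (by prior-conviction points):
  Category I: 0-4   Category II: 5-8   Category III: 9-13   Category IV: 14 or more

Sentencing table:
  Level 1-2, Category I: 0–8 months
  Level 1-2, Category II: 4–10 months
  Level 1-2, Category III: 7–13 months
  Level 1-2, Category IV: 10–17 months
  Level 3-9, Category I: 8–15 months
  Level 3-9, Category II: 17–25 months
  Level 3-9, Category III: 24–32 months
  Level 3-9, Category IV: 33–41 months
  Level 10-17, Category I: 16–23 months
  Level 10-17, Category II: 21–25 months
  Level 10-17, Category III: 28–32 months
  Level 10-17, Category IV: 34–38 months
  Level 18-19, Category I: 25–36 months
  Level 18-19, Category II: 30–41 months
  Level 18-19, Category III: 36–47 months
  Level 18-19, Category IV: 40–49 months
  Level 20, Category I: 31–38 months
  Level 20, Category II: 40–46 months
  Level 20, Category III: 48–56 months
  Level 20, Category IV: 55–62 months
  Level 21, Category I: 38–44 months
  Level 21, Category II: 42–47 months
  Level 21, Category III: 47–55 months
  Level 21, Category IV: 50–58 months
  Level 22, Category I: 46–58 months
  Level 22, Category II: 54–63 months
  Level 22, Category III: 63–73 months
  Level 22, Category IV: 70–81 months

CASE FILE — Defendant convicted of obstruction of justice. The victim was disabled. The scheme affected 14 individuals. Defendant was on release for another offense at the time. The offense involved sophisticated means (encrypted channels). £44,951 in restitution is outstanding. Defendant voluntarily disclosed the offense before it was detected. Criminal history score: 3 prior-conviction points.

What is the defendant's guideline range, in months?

Base offense level for obstruction of justice: 13.
R1 applies: 13 − 1 = 12.
R2 applies: 12 + 1 = 13.
R3 applies (level before this adjustment is 13 ≥ 5, so +6): 13 + 6 = 19.
R4 applies (level before this adjustment is 19 ≥ 15, so +3): 19 + 3 = 22.
R5 does not apply.
R6 applies: 22 + 1 = 23.
R7 applies: 23 + 3 = 26.
Level 26 exceeds the maximum of 22; capped at 22.
Final offense level: 22.
Criminal history: 3 prior points → Category I (0-4).
Level 22 falls in the 22 band.
Grid: Level 22 × Category I = 46-58 months.

46-58 months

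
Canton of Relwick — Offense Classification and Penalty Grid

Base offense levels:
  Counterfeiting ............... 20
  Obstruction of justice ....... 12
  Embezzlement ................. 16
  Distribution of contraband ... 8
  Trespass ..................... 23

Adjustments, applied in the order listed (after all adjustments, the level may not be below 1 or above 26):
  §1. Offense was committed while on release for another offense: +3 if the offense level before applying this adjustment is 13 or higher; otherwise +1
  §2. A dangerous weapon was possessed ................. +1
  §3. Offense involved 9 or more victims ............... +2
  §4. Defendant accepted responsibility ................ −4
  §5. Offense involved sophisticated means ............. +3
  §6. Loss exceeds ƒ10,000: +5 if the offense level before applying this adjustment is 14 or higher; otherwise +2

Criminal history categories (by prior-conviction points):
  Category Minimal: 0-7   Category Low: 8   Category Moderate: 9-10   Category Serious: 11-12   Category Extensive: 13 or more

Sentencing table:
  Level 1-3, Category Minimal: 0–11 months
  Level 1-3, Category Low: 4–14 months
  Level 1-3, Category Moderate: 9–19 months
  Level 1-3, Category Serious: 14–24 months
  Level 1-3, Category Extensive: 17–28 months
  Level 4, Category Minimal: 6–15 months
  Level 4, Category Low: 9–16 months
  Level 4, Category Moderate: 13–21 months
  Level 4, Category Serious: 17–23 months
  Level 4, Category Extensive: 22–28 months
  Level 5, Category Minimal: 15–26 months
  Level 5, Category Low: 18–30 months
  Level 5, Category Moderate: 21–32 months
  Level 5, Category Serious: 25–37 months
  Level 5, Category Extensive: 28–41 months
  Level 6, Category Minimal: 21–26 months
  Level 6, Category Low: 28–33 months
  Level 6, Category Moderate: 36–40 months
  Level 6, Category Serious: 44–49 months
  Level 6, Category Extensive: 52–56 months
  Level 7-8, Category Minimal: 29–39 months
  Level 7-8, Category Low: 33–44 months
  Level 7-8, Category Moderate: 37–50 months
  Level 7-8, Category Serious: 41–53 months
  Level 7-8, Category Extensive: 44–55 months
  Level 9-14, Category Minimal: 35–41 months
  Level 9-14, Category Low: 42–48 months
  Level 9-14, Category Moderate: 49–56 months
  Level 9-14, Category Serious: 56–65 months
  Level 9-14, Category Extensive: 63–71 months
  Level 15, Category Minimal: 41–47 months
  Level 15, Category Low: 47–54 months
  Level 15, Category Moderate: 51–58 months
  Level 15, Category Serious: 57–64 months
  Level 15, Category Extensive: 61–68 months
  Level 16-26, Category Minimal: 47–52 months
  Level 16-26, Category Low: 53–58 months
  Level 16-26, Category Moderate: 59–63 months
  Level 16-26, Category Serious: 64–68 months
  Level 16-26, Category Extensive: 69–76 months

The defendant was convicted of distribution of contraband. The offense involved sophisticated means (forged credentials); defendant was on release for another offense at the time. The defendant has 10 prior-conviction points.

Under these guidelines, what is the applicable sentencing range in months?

Base offense level for distribution of contraband: 8.
§1 applies (level before this adjustment is 8 < 13, so +1): 8 + 1 = 9.
§3 does not apply.
§5 applies: 9 + 3 = 12.
§6 does not apply.
Final offense level: 12.
Criminal history: 10 prior points → Category Moderate (9-10).
Level 12 falls in the 9-14 band.
Grid: Level 9-14 × Category Moderate = 49-56 months.

49-56 months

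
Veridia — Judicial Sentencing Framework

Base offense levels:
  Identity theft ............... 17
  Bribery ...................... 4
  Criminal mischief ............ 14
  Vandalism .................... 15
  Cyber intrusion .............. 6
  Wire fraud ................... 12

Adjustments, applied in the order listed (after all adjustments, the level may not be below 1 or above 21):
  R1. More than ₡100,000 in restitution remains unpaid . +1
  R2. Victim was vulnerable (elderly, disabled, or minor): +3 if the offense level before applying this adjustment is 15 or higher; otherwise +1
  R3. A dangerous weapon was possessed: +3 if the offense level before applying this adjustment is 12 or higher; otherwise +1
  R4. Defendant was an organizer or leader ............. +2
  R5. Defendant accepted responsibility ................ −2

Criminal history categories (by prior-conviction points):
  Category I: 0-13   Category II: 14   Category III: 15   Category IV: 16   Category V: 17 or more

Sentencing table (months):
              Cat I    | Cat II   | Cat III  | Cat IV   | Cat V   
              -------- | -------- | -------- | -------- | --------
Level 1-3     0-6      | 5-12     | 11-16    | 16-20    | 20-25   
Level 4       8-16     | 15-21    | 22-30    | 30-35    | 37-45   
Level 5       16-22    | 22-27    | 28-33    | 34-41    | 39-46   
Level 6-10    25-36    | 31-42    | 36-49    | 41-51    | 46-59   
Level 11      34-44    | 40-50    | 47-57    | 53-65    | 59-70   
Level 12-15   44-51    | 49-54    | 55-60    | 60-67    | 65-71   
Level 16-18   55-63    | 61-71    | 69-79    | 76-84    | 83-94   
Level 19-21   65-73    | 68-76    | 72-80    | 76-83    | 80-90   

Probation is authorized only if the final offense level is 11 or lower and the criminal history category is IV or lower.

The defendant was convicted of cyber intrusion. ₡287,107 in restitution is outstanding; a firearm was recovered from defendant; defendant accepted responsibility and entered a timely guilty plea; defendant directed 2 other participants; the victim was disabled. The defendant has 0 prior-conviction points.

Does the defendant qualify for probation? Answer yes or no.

Yes

Base offense level for cyber intrusion: 6.
R1 applies: 6 + 1 = 7.
R2 applies (level before this adjustment is 7 < 15, so +1): 7 + 1 = 8.
R3 applies (level before this adjustment is 8 < 12, so +1): 8 + 1 = 9.
R4 applies: 9 + 2 = 11.
R5 applies: 11 − 2 = 9.
Final offense level: 9.
Criminal history: 0 prior points → Category I (0-13).
Level 9 falls in the 6-10 band.
Grid: Level 6-10 × Category I = 25-36 months.
Probation check: level 9 ≤ 11 and category I ≤ IV → eligible.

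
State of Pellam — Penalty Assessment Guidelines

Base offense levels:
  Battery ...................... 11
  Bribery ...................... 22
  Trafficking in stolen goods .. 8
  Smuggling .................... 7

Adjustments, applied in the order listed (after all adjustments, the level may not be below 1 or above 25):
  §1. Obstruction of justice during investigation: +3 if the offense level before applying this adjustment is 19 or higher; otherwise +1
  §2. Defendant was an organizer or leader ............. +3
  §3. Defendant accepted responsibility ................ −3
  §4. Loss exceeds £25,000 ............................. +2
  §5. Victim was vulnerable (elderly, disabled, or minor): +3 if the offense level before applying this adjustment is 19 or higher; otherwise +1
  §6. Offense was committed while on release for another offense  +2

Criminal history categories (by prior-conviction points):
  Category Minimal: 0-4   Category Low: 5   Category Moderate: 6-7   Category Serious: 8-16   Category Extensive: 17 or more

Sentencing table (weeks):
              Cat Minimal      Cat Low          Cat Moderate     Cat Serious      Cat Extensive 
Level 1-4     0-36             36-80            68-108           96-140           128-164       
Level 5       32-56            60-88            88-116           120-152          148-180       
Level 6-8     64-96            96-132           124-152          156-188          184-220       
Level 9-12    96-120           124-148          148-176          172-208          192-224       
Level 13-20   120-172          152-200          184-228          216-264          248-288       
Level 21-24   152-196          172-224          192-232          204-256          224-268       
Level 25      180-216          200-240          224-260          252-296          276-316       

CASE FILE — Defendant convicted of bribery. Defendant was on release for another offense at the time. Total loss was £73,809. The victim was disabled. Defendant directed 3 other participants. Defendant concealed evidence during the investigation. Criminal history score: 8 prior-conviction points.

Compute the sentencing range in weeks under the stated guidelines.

252-296 weeks

Base offense level for bribery: 22.
§1 applies (level before this adjustment is 22 ≥ 19, so +3): 22 + 3 = 25.
§2 applies: 25 + 3 = 28.
§4 applies: 28 + 2 = 30.
§5 applies (level before this adjustment is 30 ≥ 19, so +3): 30 + 3 = 33.
§6 applies: 33 + 2 = 35.
Level 35 exceeds the maximum of 25; capped at 25.
Final offense level: 25.
Criminal history: 8 prior points → Category Serious (8-16).
Level 25 falls in the 25 band.
Grid: Level 25 × Category Serious = 252-296 weeks.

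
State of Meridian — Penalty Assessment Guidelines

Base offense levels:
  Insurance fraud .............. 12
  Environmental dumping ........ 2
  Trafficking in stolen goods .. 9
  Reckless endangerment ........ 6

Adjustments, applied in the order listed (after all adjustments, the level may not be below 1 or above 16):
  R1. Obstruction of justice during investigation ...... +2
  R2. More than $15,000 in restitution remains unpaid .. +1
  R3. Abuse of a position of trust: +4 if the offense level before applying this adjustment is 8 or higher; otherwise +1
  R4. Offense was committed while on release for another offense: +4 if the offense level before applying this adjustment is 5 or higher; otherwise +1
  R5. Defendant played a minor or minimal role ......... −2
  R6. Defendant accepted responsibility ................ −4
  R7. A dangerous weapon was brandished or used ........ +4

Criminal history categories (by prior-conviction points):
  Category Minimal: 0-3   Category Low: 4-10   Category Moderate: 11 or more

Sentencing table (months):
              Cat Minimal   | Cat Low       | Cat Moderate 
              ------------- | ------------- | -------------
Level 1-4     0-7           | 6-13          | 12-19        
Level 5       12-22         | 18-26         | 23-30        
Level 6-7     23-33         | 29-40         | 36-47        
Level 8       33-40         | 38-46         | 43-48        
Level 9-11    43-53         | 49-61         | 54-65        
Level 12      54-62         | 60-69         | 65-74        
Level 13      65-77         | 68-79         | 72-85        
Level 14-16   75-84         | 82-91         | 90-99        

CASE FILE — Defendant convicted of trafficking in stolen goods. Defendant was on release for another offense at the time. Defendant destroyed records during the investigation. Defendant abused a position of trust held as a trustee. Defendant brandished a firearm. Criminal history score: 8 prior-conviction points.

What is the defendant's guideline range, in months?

Base offense level for trafficking in stolen goods: 9.
R1 applies: 9 + 2 = 11.
R3 applies (level before this adjustment is 11 ≥ 8, so +4): 11 + 4 = 15.
R4 applies (level before this adjustment is 15 ≥ 5, so +4): 15 + 4 = 19.
R7 applies: 19 + 4 = 23.
Level 23 exceeds the maximum of 16; capped at 16.
Final offense level: 16.
Criminal history: 8 prior points → Category Low (4-10).
Level 16 falls in the 14-16 band.
Grid: Level 14-16 × Category Low = 82-91 months.

82-91 months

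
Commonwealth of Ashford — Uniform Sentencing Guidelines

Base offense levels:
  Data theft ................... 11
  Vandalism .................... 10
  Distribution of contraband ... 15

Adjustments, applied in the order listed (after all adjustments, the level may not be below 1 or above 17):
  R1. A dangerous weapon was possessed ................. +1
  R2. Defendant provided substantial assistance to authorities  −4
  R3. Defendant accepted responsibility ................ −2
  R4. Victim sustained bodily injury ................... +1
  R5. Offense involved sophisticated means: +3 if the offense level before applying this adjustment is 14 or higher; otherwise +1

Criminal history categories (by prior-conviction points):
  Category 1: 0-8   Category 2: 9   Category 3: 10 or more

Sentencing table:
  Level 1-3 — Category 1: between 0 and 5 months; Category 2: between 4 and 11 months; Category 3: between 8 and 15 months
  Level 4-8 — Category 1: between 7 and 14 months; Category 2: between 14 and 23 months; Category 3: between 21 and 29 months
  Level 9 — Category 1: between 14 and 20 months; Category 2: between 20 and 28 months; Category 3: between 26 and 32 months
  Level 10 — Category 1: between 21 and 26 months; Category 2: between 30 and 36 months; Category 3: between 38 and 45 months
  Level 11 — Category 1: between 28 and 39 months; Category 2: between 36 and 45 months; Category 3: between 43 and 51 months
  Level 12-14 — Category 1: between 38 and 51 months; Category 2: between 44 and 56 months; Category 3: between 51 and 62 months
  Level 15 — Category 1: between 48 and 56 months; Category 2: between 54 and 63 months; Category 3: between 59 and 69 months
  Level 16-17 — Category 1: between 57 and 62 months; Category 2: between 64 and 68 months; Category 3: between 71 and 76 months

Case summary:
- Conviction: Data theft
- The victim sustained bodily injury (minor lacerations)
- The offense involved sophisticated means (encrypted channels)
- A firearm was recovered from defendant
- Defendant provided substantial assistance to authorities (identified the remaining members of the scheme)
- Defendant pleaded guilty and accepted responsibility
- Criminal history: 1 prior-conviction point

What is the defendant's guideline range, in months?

Base offense level for data theft: 11.
R1 applies: 11 + 1 = 12.
R2 applies: 12 − 4 = 8.
R3 applies: 8 − 2 = 6.
R4 applies: 6 + 1 = 7.
R5 applies (level before this adjustment is 7 < 14, so +1): 7 + 1 = 8.
Final offense level: 8.
Criminal history: 1 prior point → Category 1 (0-8).
Level 8 falls in the 4-8 band.
Grid: Level 4-8 × Category 1 = 7-14 months.

7-14 months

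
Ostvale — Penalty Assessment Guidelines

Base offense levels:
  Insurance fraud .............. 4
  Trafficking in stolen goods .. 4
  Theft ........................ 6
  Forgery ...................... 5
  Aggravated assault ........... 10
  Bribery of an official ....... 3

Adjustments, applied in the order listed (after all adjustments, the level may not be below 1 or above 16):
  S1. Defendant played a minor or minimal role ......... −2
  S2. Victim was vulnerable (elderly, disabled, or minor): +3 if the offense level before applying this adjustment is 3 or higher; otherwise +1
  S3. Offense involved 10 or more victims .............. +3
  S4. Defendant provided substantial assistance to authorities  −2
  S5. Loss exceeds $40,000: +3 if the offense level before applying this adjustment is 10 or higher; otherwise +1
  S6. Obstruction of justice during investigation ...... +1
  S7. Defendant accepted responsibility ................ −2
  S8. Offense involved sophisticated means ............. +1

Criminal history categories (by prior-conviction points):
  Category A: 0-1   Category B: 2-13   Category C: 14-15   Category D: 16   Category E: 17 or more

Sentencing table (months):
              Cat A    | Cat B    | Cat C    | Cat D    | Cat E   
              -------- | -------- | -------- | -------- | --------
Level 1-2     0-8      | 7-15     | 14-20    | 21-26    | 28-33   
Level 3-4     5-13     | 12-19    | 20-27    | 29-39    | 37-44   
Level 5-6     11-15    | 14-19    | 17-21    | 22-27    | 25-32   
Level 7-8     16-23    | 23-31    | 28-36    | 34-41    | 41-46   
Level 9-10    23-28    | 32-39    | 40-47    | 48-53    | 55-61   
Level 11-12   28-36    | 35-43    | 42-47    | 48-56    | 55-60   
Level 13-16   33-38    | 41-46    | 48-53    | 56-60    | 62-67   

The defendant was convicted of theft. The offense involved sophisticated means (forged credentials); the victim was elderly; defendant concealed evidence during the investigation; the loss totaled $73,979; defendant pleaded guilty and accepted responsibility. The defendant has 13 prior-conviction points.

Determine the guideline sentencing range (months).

Base offense level for theft: 6.
S1 does not apply.
S2 applies (level before this adjustment is 6 ≥ 3, so +3): 6 + 3 = 9.
S5 applies (level before this adjustment is 9 < 10, so +1): 9 + 1 = 10.
S6 applies: 10 + 1 = 11.
S7 applies: 11 − 2 = 9.
S8 applies: 9 + 1 = 10.
Final offense level: 10.
Criminal history: 13 prior points → Category B (2-13).
Level 10 falls in the 9-10 band.
Grid: Level 9-10 × Category B = 32-39 months.

32-39 months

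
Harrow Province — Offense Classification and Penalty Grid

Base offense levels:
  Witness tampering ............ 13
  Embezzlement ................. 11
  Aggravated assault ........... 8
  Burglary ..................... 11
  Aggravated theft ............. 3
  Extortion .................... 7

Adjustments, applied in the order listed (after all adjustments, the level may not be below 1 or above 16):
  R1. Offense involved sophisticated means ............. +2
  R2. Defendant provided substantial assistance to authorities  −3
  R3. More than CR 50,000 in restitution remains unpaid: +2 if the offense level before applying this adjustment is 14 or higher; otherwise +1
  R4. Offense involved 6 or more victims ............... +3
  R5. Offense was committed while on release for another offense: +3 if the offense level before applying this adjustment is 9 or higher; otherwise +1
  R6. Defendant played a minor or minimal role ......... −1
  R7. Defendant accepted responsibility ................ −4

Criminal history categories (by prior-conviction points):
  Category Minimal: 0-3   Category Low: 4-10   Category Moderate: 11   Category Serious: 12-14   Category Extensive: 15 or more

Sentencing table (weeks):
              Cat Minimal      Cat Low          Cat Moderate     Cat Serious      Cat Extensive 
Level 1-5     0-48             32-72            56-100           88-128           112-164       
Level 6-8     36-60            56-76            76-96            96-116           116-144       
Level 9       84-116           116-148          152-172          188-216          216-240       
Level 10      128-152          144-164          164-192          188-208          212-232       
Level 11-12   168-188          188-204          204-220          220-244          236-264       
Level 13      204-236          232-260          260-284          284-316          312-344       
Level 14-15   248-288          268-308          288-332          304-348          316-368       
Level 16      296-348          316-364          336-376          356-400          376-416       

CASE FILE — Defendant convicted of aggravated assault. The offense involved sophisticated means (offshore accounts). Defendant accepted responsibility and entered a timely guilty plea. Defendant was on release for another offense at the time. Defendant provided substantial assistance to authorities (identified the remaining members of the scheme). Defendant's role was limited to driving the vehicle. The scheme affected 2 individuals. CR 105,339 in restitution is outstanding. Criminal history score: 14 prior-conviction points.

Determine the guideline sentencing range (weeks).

88-128 weeks

Base offense level for aggravated assault: 8.
R1 applies: 8 + 2 = 10.
R2 applies: 10 − 3 = 7.
R3 applies (level before this adjustment is 7 < 14, so +1): 7 + 1 = 8.
R4 does not apply.
R5 applies (level before this adjustment is 8 < 9, so +1): 8 + 1 = 9.
R6 applies: 9 − 1 = 8.
R7 applies: 8 − 4 = 4.
Final offense level: 4.
Criminal history: 14 prior points → Category Serious (12-14).
Level 4 falls in the 1-5 band.
Grid: Level 1-5 × Category Serious = 88-128 weeks.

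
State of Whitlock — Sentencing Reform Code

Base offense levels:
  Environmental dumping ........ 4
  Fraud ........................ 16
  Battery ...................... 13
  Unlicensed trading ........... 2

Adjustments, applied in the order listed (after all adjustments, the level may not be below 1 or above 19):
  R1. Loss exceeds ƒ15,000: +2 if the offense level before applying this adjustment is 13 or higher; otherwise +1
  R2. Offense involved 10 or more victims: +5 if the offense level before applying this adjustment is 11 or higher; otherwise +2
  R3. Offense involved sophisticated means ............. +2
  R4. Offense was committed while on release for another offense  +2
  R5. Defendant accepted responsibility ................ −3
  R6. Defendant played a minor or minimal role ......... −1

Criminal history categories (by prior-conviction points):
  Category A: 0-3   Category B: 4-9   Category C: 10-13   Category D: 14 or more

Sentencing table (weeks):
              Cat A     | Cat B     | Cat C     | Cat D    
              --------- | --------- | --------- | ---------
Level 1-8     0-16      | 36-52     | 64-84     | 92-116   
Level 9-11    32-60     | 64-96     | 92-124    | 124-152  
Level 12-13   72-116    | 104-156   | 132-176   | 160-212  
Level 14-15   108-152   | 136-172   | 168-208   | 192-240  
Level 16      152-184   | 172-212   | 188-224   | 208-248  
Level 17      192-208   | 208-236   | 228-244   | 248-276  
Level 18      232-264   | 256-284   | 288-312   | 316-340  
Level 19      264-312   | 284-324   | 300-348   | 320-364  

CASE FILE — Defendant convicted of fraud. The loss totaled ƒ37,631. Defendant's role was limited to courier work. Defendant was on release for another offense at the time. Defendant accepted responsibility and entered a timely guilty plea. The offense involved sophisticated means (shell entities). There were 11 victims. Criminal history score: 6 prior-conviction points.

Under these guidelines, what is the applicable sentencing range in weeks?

284-324 weeks

Base offense level for fraud: 16.
R1 applies (level before this adjustment is 16 ≥ 13, so +2): 16 + 2 = 18.
R2 applies (level before this adjustment is 18 ≥ 11, so +5): 18 + 5 = 23.
R3 applies: 23 + 2 = 25.
R4 applies: 25 + 2 = 27.
R5 applies: 27 − 3 = 24.
R6 applies: 24 − 1 = 23.
Level 23 exceeds the maximum of 19; capped at 19.
Final offense level: 19.
Criminal history: 6 prior points → Category B (4-9).
Level 19 falls in the 19 band.
Grid: Level 19 × Category B = 284-324 weeks.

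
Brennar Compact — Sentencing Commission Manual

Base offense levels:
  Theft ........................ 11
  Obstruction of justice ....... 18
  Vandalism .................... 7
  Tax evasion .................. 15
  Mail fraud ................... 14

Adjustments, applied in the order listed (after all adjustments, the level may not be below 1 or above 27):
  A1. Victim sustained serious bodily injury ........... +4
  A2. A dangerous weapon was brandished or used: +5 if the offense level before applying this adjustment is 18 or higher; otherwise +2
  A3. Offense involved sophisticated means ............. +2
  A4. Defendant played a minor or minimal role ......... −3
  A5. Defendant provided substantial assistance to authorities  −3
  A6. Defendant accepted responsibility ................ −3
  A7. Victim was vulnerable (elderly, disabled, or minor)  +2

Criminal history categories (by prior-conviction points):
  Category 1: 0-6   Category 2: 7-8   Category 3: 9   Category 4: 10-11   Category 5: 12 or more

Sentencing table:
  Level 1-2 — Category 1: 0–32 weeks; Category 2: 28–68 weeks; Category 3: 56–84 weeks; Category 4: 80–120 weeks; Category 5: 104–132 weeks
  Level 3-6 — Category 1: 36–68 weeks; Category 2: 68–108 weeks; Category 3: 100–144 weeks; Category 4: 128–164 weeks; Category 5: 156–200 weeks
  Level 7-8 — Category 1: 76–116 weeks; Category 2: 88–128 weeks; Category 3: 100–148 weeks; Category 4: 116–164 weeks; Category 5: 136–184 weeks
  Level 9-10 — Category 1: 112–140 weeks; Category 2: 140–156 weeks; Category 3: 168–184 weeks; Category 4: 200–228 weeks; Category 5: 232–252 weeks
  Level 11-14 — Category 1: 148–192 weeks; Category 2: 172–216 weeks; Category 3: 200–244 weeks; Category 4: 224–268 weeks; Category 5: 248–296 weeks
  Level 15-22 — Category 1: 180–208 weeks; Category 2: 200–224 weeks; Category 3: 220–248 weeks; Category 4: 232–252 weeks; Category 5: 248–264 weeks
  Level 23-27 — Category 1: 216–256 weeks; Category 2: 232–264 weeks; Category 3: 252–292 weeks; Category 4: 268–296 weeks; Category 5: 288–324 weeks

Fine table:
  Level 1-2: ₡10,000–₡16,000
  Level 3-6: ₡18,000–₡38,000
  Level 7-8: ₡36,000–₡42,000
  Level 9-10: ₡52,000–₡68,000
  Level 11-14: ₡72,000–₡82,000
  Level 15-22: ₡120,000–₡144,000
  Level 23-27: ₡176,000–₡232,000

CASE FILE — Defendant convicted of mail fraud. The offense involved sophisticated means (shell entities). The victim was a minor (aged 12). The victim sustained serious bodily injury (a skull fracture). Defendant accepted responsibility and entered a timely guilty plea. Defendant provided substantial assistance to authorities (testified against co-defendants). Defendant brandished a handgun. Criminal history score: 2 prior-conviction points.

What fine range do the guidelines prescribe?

Base offense level for mail fraud: 14.
A1 applies: 14 + 4 = 18.
A2 applies (level before this adjustment is 18 ≥ 18, so +5): 18 + 5 = 23.
A3 applies: 23 + 2 = 25.
A4 does not apply.
A5 applies: 25 − 3 = 22.
A6 applies: 22 − 3 = 19.
A7 applies: 19 + 2 = 21.
Final offense level: 21.
Level 21 falls in the 15-22 band.
Fine table: Level 15-22 → ₡120,000–₡144,000.

₡120,000–₡144,000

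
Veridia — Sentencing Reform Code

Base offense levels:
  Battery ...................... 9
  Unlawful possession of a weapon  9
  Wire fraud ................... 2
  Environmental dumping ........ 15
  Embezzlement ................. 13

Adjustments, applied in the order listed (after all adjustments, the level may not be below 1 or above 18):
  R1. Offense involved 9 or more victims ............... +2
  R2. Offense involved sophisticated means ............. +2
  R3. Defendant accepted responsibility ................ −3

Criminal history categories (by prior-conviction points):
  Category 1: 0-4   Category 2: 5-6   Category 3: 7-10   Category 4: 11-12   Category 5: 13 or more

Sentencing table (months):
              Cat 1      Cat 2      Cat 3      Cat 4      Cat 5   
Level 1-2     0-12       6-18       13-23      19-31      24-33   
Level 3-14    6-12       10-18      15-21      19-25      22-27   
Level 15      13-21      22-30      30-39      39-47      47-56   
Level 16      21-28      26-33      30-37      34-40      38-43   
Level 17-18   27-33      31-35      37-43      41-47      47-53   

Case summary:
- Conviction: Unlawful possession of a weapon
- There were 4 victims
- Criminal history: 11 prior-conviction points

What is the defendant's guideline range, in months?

19-25 months

Base offense level for unlawful possession of a weapon: 9.
Final offense level: 9.
Criminal history: 11 prior points → Category 4 (11-12).
Level 9 falls in the 3-14 band.
Grid: Level 3-14 × Category 4 = 19-25 months.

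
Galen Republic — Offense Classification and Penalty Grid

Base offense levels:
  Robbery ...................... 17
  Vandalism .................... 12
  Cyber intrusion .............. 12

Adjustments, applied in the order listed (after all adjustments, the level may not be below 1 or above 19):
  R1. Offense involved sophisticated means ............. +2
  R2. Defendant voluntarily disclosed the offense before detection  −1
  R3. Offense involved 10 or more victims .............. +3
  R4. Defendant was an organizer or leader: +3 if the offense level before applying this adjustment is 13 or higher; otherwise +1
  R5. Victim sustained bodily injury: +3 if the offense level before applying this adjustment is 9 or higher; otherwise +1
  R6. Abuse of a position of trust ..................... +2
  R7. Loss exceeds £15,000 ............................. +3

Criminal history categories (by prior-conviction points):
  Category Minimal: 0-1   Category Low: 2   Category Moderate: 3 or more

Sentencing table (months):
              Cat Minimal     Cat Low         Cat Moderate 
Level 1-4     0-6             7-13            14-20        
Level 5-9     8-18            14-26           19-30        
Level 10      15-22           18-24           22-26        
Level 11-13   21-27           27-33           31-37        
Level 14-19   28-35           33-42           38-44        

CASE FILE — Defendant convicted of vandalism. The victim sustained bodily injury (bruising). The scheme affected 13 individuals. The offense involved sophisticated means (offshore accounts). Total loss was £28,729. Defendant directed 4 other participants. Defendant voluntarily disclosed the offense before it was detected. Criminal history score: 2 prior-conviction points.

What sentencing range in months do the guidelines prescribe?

33-42 months

Base offense level for vandalism: 12.
R1 applies: 12 + 2 = 14.
R2 applies: 14 − 1 = 13.
R3 applies: 13 + 3 = 16.
R4 applies (level before this adjustment is 16 ≥ 13, so +3): 16 + 3 = 19.
R5 applies (level before this adjustment is 19 ≥ 9, so +3): 19 + 3 = 22.
R7 applies: 22 + 3 = 25.
Level 25 exceeds the maximum of 19; capped at 19.
Final offense level: 19.
Criminal history: 2 prior points → Category Low (2).
Level 19 falls in the 14-19 band.
Grid: Level 14-19 × Category Low = 33-42 months.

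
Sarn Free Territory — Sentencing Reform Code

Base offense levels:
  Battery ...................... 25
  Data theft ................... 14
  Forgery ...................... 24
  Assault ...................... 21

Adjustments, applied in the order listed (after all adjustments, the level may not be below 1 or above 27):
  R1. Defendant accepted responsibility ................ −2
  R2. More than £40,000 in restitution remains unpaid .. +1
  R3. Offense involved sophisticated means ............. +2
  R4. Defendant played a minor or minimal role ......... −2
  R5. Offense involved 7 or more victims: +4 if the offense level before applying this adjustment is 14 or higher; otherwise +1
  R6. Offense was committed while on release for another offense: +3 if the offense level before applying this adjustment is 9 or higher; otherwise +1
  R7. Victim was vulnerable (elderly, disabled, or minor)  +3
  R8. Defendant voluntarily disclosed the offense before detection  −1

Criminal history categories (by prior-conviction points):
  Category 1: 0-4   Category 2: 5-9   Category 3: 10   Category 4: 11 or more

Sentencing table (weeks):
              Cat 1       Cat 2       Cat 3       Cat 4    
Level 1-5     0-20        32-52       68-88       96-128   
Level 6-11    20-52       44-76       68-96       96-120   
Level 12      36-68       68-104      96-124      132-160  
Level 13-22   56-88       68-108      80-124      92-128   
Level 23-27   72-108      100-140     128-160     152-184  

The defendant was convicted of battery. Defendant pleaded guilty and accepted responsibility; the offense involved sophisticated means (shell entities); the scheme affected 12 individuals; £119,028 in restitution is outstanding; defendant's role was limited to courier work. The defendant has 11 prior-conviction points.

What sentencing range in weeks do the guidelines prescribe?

152-184 weeks

Base offense level for battery: 25.
R1 applies: 25 − 2 = 23.
R2 applies: 23 + 1 = 24.
R3 applies: 24 + 2 = 26.
R4 applies: 26 − 2 = 24.
R5 applies (level before this adjustment is 24 ≥ 14, so +4): 24 + 4 = 28.
R6 does not apply.
R8 does not apply.
Level 28 exceeds the maximum of 27; capped at 27.
Final offense level: 27.
Criminal history: 11 prior points → Category 4 (11+).
Level 27 falls in the 23-27 band.
Grid: Level 23-27 × Category 4 = 152-184 weeks.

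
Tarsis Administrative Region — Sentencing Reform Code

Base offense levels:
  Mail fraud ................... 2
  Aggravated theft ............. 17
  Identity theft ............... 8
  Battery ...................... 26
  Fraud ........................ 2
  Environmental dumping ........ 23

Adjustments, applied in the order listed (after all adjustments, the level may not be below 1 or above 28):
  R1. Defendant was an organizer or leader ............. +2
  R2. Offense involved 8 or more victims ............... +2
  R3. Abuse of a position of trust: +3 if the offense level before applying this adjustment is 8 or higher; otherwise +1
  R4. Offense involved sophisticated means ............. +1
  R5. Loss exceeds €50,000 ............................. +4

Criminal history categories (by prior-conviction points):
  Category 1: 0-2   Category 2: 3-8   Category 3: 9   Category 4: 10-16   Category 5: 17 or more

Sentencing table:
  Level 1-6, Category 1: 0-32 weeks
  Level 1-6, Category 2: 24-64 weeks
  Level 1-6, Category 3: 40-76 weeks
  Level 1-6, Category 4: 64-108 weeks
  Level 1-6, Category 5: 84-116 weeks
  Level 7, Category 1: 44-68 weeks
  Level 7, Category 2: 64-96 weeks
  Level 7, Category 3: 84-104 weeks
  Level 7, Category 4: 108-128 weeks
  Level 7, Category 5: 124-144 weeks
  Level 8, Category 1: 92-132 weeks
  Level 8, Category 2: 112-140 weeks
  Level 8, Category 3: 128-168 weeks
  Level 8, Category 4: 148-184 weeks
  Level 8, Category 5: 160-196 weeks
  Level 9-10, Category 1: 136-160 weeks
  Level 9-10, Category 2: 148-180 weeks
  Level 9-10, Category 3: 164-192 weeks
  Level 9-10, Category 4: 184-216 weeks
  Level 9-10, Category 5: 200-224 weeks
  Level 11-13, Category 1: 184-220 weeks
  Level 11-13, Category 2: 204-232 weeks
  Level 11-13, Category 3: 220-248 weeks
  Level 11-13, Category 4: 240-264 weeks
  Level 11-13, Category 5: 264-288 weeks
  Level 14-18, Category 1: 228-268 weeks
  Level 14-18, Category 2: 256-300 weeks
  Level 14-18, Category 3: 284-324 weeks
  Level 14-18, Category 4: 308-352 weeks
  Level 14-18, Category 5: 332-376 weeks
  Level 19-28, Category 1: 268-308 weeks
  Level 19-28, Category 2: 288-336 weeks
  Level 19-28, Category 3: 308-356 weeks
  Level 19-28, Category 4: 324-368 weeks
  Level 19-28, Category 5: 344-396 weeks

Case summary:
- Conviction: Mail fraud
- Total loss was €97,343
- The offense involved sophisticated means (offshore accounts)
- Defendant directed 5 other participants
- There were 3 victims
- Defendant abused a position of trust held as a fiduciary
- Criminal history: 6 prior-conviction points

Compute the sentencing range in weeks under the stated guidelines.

Base offense level for mail fraud: 2.
R1 applies: 2 + 2 = 4.
R3 applies (level before this adjustment is 4 < 8, so +1): 4 + 1 = 5.
R4 applies: 5 + 1 = 6.
R5 applies: 6 + 4 = 10.
Final offense level: 10.
Criminal history: 6 prior points → Category 2 (3-8).
Level 10 falls in the 9-10 band.
Grid: Level 9-10 × Category 2 = 148-180 weeks.

148-180 weeks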